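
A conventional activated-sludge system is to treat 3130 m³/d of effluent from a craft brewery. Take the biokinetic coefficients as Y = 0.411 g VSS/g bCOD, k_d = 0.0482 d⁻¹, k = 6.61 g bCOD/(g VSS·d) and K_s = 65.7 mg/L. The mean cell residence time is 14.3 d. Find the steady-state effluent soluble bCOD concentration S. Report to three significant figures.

S ≈ 2.99 mg/L

For a completely mixed reactor with recycle the Lawrence–McCarty relation gives S = K_s·(1 + k_d·θ_c) / [θ_c·(Y·k − k_d) − 1] = 65.7 × (1 + 0.0482 × 14.3) / [14.3 × (0.411 × 6.61 − 0.0482) − 1] = 111.0 / 37.16 = 2.987 mg/L.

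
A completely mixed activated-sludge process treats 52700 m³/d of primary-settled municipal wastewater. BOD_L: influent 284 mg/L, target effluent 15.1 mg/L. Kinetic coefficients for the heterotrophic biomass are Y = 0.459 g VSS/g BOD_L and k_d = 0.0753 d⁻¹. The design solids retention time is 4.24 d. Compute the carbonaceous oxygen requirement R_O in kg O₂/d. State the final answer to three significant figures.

R_O ≈ 7170 kg O₂/d

Y_obs = Y / (1 + k_d θ_c) = 0.459 / (1 + 0.0753 × 4.24) = 0.459 / 1.319 = 0.3479.
Q·(S₀ − S) = 52700 × (284 − 15.1) × 10⁻³ = 14171 kg/d removed.
P_X = Y_obs·Q·(S₀ − S) = 0.3479 × 14171 = 4930 kg VSS/d.
R_O = Q·ΔS − 1.42 P_X = 14171 − 7001 = 7170 kg O₂/d.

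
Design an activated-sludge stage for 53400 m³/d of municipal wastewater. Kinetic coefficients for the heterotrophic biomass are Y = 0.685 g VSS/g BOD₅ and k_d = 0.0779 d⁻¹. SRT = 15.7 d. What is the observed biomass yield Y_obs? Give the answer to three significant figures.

Observed yield with endogenous decay: Y_obs = Y / (1 + k_d·θ_c) = 0.685 / (1 + 0.0779 × 15.7) = 0.685 / 2.223 = 0.3081 g VSS/g BOD₅.

Y_obs ≈ 0.308 g VSS/g BOD₅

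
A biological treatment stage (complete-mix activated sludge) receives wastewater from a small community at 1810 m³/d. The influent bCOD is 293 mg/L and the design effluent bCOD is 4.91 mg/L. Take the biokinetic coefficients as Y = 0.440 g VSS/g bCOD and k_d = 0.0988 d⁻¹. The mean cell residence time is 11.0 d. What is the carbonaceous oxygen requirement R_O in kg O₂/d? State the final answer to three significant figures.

R_O ≈ 365 kg O₂/d

Y_obs = Y / (1 + k_d θ_c) = 0.440 / (1 + 0.0988 × 11.0) = 0.440 / 2.087 = 0.2108.
Mass of bCOD removed per day: Q(S₀ − S) = 1810 × 288.1 g/m³ = 521.4 kg/d.
P_X = Y_obs·Q·(S₀ − S) = 0.2108 × 521.4 = 109.9 kg VSS/d.
Carbonaceous O₂ demand = substrate oxidised − cell-mass equivalent = 521.4 − 1.42 × 109.9 = 365.3 kg O₂/d.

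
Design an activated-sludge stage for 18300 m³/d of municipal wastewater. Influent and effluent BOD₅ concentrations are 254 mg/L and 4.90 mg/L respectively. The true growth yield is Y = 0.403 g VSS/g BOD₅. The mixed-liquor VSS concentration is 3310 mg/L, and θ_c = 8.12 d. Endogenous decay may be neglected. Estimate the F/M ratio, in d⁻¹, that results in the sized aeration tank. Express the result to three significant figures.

Biomass mass balance (decay neglected): V·X = Y·Q·(S₀ − S)·θ_c, so V = 0.403 × 18300 × (254 − 4.90) × 8.12 / 3310 = 4507 m³.
F/M = Q·S₀ / (V·X) = 18300 × 254 / (4507 × 3310) = 0.3116 g BOD₅·(g VSS·d)⁻¹.

F/M ≈ 0.312 d⁻¹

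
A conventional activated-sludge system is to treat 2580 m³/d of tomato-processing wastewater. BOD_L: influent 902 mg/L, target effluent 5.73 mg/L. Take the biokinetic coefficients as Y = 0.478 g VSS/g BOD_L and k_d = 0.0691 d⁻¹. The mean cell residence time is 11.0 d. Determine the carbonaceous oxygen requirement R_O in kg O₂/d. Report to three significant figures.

The observed yield is Y_obs = Y/(1 + k_d·θ_c) = 0.478 / (1 + 0.0691 × 11.0) = 0.478 / 1.760 = 0.2716 g VSS per g BOD_L removed.
Q·(S₀ − S) = 2580 × (902 − 5.73) × 10⁻³ = 2312 kg/d removed.
P_X = Y_obs·Q·(S₀ − S) = 0.2716 × 2312 = 628.0 kg VSS/d.
R_O = Q·ΔS − 1.42 P_X = 2312 − 891.7 = 1421 kg O₂/d.

R_O ≈ 1420 kg O₂/d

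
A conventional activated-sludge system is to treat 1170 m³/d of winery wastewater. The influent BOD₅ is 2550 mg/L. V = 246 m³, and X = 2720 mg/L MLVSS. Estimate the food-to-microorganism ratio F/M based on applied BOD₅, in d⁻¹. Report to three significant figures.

F/M ≈ 4.46 d⁻¹

Food-to-microorganism ratio F/M = Q S₀ / (V X) = 1170 × 2550 / (246.0 × 2720) = 4.459 d⁻¹.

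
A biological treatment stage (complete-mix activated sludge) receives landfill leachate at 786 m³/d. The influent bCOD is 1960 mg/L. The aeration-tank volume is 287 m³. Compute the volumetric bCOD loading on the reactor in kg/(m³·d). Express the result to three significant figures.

L_v ≈ 5.37 kg bCOD/(m³·d)

Volumetric loading L_v = Q·S₀ / V = 786 × 1960 g/m³ / 287.0 m³ = 5368 g/(m³·d) = 5.368 kg bCOD/(m³·d).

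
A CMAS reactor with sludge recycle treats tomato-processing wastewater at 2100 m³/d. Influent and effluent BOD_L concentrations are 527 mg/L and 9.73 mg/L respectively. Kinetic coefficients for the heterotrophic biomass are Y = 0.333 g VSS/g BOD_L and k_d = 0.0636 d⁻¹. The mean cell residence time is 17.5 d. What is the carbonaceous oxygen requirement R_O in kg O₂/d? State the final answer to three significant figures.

Observed yield with endogenous decay: Y_obs = Y / (1 + k_d·θ_c) = 0.333 / (1 + 0.0636 × 17.5) = 0.333 / 2.113 = 0.1576 g VSS/g BOD_L.
Substrate removed = Q·(S₀ − S) = 2100 m³/d × (527 − 9.73) g/m³ = 1.09×10^6 g/d = 1086 kg/d.
Net sludge production P_X = 0.1576 × 1086 = 171.2 kg VSS/d.
R_O = Q·ΔS − 1.42 P_X = 1086 − 243.1 = 843.2 kg O₂/d.

R_O ≈ 843 kg O₂/d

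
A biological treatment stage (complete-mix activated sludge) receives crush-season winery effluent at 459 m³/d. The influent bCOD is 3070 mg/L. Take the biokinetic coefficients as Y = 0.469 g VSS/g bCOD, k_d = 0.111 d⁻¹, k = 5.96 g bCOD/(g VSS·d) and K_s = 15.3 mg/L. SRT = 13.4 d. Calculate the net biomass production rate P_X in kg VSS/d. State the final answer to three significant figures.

Effluent substrate depends only on kinetics and SRT: S = K_s(1 + k_d θ_c) / [θ_c(Yk − k_d) − 1] = 15.3 × (1 + 0.111 × 13.4) / [13.4 × (0.469 × 5.96 − 0.111) − 1] = 38.06 / 34.97 = 1.088 mg/L.
Y_obs = Y / (1 + k_d θ_c) = 0.469 / (1 + 0.111 × 13.4) = 0.469 / 2.487 = 0.1886.
Mass of bCOD removed per day: Q(S₀ − S) = 459 × 3069 g/m³ = 1409 kg/d.
P_X = Y_obs · Q(S₀ − S) = 0.1886 × 1409 = 265.6 kg VSS/d.

P_X ≈ 266 kg VSS/d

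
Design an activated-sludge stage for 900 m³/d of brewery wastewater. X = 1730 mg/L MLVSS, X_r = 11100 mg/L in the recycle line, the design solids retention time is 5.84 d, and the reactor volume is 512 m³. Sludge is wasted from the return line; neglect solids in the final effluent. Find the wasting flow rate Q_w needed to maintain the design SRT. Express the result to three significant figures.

θ_c = V·X/(Q_w·X_r) when wasting from the recycle, so Q_w = V·X/(θ_c·X_r) = 512.0 × 1730 / (5.84 × 11100) = 13.66 m³/d.

Q_w ≈ 13.7 m³/d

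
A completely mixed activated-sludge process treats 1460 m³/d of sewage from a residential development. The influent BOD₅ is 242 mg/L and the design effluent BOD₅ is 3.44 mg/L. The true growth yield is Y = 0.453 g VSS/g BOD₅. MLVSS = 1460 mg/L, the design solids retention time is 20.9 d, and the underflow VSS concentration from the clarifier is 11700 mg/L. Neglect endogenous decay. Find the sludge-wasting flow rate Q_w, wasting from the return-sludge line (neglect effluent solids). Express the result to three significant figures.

Q_w ≈ 13.5 m³/d

V·X = Y·Q·ΔS·θ_c gives V = 0.453 × 1460 × (242 − 3.44) × 20.9 / 1460 = 2259 m³.
θ_c = V·X/(Q_w·X_r) when wasting from the recycle, so Q_w = V·X/(θ_c·X_r) = 2259 × 1460 / (20.9 × 11700) = 13.49 m³/d.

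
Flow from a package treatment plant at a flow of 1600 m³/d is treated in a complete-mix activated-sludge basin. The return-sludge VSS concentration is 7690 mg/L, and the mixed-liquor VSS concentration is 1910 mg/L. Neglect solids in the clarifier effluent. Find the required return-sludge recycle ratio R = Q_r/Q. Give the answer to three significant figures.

R ≈ 0.330

R = Q_r/Q = X/(X_r − X) = 1910 / (7690 − 1910) = 0.3304.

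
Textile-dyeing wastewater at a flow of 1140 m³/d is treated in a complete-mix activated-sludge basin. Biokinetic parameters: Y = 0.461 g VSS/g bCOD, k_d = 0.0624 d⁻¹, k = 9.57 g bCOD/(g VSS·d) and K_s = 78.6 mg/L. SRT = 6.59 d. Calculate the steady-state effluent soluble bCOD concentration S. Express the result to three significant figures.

Effluent substrate depends only on kinetics and SRT: S = K_s(1 + k_d θ_c) / [θ_c(Yk − k_d) − 1] = 78.6 × (1 + 0.0624 × 6.59) / [6.59 × (0.461 × 9.57 − 0.0624) − 1] = 110.9 / 27.66 = 4.010 mg/L.

S ≈ 4.01 mg/L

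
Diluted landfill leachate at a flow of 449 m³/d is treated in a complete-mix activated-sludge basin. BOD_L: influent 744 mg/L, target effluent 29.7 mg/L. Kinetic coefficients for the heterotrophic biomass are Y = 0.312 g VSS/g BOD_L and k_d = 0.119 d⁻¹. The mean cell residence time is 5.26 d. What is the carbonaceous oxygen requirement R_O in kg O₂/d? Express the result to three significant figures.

R_O ≈ 233 kg O₂/d

Correct the yield for decay: Y_obs = Y/(1 + k_d θ_c) = 0.312 / (1 + 0.119 × 5.26) = 0.312 / 1.626 = 0.1919.
Substrate removed = Q·(S₀ − S) = 449 m³/d × (744 − 29.7) g/m³ = 3.21×10^5 g/d = 320.7 kg/d.
P_X = Y_obs·Q·(S₀ − S) = 0.1919 × 320.7 = 61.54 kg VSS/d.
Carbonaceous O₂ demand = substrate oxidised − cell-mass equivalent = 320.7 − 1.42 × 61.54 = 233.3 kg O₂/d.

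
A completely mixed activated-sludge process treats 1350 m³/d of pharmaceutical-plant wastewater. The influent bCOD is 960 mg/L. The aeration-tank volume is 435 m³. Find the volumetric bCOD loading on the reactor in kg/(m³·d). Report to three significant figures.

Applied bCOD load per unit volume = Q·S₀/V = (1350 × 960/1000)/435.0 = 2.979 kg bCOD·m⁻³·d⁻¹.

L_v ≈ 2.98 kg bCOD/(m³·d)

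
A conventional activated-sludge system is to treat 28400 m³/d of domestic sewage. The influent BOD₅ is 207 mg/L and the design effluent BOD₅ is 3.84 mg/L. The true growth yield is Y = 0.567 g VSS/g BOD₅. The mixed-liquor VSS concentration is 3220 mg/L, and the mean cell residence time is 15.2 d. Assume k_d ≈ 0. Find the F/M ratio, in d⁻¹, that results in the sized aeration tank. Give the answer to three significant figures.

V·X = Y·Q·ΔS·θ_c gives V = 0.567 × 28400 × (207 − 3.84) × 15.2 / 3220 = 15443 m³.
F/M = applied load / biomass = Q·S₀/(V·X) = 28400 × 207 / (15443 × 3220) = 0.1182 d⁻¹.

F/M ≈ 0.118 d⁻¹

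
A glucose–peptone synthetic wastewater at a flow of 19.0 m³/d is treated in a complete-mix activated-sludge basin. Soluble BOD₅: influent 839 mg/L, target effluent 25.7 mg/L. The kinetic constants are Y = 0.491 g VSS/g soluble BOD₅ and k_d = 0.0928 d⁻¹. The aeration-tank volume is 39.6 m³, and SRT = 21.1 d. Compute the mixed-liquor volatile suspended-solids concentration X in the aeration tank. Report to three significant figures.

X ≈ 1370 mg/L

Solving the biomass balance for X: X = Y Q (S₀−S) θ_c / [V (1+k_d θ_c)] = 0.491 × 19.0 × (839 − 25.7) × 21.1 / [39.6 × (1 + 0.0928 × 21.1)] = 1367 mg/L.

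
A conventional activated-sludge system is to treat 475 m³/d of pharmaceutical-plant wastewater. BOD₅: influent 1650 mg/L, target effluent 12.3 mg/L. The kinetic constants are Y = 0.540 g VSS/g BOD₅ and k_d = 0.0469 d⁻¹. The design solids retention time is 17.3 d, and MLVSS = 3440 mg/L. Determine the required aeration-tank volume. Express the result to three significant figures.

Steady-state biomass mass balance: V·X·(1 + k_d·θ_c) = Y·Q·(S₀ − S)·θ_c, so V = 0.540 × 475 × (1650 − 12.3) × 17.3 / [3440 × (1 + 0.0469 × 17.3)] = 7.27×10^6 / 6231 = 1166 m³.

V ≈ 1170 m³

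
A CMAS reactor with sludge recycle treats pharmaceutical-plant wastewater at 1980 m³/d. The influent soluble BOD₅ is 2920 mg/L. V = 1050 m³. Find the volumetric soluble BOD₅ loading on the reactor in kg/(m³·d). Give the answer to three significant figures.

L_v ≈ 5.51 kg soluble BOD₅/(m³·d)

Volumetric loading L_v = Q·S₀ / V = 1980 × 2920 g/m³ / 1050 m³ = 5506 g/(m³·d) = 5.506 kg soluble BOD₅/(m³·d).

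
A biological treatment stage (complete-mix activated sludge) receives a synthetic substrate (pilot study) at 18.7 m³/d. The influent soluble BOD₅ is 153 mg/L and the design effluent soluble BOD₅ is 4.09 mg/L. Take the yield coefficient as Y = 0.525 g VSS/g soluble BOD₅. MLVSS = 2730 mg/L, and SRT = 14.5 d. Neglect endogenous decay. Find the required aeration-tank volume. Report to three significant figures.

V ≈ 7.76 m³

V·X = Y·Q·ΔS·θ_c gives V = 0.525 × 18.7 × (153 − 4.09) × 14.5 / 2730 = 7.765 m³.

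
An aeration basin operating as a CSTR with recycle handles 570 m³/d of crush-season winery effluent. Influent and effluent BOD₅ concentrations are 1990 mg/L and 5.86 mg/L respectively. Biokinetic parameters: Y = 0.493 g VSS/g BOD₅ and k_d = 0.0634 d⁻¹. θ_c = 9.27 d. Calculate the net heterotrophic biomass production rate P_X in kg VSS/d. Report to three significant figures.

Y_obs = Y / (1 + k_d θ_c) = 0.493 / (1 + 0.0634 × 9.27) = 0.493 / 1.588 = 0.3105.
Mass of BOD₅ removed per day: Q(S₀ − S) = 570 × 1984 g/m³ = 1131 kg/d.
P_X = Y_obs · Q(S₀ − S) = 0.3105 × 1131 = 351.2 kg VSS/d.

P_X ≈ 351 kg VSS/d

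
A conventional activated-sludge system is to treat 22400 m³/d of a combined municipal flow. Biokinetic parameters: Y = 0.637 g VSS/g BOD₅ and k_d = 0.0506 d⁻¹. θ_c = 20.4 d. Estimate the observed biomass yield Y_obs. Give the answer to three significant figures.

Y_obs = Y / (1 + k_d θ_c) = 0.637 / (1 + 0.0506 × 20.4) = 0.637 / 2.032 = 0.3134.

Y_obs ≈ 0.313 g VSS/g BOD₅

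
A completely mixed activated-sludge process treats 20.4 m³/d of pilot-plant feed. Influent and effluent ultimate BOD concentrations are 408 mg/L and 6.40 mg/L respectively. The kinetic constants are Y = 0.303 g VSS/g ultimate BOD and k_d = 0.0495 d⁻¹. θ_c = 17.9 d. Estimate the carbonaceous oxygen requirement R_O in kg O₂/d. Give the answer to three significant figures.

R_O ≈ 6.32 kg O₂/d

Y_obs = Y / (1 + k_d θ_c) = 0.303 / (1 + 0.0495 × 17.9) = 0.303 / 1.886 = 0.1607.
Mass of ultimate BOD removed per day: Q(S₀ − S) = 20.4 × 401.6 g/m³ = 8.193 kg/d.
P_X = Y_obs·Q·(S₀ − S) = 0.1607 × 8.193 = 1.316 kg VSS/d.
R_O = Q·(S₀ − S) − 1.42·P_X = 8.193 − 1.42 × 1.316 = 6.324 kg O₂/d.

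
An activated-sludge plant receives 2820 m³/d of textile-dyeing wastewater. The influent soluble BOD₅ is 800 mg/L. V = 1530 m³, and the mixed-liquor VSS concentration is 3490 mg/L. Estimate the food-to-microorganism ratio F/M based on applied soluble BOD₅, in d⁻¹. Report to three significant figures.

F/M = applied load / biomass = Q·S₀/(V·X) = 2820 × 800 / (1530 × 3490) = 0.4225 d⁻¹.

F/M ≈ 0.422 d⁻¹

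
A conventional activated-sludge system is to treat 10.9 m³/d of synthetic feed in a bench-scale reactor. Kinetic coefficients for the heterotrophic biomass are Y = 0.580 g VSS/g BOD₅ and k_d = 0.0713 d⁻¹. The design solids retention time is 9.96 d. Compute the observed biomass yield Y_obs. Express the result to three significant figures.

The observed yield is Y_obs = Y/(1 + k_d·θ_c) = 0.580 / (1 + 0.0713 × 9.96) = 0.580 / 1.710 = 0.3392 g VSS per g BOD₅ removed.

Y_obs ≈ 0.339 g VSS/g BOD₅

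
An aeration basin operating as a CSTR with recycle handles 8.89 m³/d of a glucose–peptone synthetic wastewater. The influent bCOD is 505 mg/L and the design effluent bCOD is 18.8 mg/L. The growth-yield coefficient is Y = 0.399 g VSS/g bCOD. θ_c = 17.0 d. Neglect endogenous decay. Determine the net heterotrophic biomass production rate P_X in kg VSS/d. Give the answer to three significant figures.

P_X ≈ 1.72 kg VSS/d

Since k_d ≈ 0, Y_obs = Y = 0.399 g VSS/g bCOD.
Q·(S₀ − S) = 8.89 × (505 − 18.8) × 10⁻³ = 4.322 kg/d removed.
Biomass produced: P_X = Y_obs·Q·ΔS = 0.3990 × 4.322 ≈ 1.725 kg VSS/d.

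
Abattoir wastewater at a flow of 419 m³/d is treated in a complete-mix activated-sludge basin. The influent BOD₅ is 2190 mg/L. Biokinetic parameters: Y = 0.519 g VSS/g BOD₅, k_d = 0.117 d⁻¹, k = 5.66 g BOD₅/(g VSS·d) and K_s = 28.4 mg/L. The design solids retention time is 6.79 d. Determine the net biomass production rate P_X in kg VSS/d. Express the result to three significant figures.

From the Monod/SRT balance for a CMAS, S = K_s·(1+k_d θ_c)/[θ_c·(Y k − k_d) − 1] = 28.4 × (1 + 0.117 × 6.79) / [6.79 × (0.519 × 5.66 − 0.117) − 1] = 50.96 / 18.15 = 2.808 mg/L.
The observed yield is Y_obs = Y/(1 + k_d·θ_c) = 0.519 / (1 + 0.117 × 6.79) = 0.519 / 1.794 = 0.2892 g VSS per g BOD₅ removed.
Q·(S₀ − S) = 419 × (2190 − 2.81) × 10⁻³ = 916.4 kg/d removed.
So the net sludge growth is P_X = 0.2892 × 916.4 = 265.1 kg VSS/d.

P_X ≈ 265 kg VSS/d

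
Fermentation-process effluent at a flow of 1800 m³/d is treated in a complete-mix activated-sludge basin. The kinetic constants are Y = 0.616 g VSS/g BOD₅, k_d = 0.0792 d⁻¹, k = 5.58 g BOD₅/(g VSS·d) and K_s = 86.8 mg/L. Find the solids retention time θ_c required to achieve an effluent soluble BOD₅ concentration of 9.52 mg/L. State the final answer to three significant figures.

Specific growth rate at S = 9.52 mg/L: μ = YkS/(K_s+S) = 0.616·5.58·9.52/(86.8+9.52) = 0.3397 d⁻¹.
1/θ_c = 0.3397 − 0.0792 = 0.2605 d⁻¹, so θ_c = 3.838 d.

θ_c ≈ 3.84 d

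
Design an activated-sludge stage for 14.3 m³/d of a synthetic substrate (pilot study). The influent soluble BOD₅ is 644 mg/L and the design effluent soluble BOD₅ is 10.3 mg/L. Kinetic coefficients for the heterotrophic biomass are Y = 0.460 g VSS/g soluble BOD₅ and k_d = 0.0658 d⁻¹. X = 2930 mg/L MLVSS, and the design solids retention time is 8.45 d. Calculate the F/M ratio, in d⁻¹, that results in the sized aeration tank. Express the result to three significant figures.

F/M ≈ 0.407 d⁻¹

Steady-state biomass mass balance: V·X·(1 + k_d·θ_c) = Y·Q·(S₀ − S)·θ_c, so V = 0.460 × 14.3 × (644 − 10.3) × 8.45 / [2930 × (1 + 0.0658 × 8.45)] = 3.52×10^4 / 4559 = 7.726 m³.
F/M = applied load / biomass = Q·S₀/(V·X) = 14.3 × 644 / (7.726 × 2930) = 0.4068 d⁻¹.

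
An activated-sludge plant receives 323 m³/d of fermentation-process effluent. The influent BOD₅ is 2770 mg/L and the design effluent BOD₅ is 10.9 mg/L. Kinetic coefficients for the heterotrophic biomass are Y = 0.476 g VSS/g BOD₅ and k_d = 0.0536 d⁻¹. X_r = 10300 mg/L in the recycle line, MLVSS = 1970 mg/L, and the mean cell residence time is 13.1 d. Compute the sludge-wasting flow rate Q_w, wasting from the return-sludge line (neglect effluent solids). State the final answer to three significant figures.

Steady-state biomass mass balance: V·X·(1 + k_d·θ_c) = Y·Q·(S₀ − S)·θ_c, so V = 0.476 × 323 × (2770 − 10.9) × 13.1 / [1970 × (1 + 0.0536 × 13.1)] = 5.56×10^6 / 3353 = 1657 m³.
Q_w = (V·X)/(θ_c X_r) = 1657 × 1970 / (13.1 × 10300) = 24.20 m³/d.

Q_w ≈ 24.2 m³/d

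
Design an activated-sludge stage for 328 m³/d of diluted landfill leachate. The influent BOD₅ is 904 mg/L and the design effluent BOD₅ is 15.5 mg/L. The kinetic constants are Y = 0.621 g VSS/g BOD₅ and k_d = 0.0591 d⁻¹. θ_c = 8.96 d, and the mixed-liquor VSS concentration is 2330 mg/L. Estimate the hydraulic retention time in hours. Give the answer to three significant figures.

τ ≈ 33.3 h

Rearranging the biomass balance for a CMAS with decay, V = Y·Q·ΔS·θ_c / [X·(1+k_d θ_c)] = 0.621 × 328 × (904 − 15.5) × 8.96 / [2330 × (1 + 0.0591 × 8.96)] = 1.62×10^6 / 3564 = 455.0 m³.
Hydraulic retention time τ = V/Q = 455.0 / 328 = 1.387 d = 33.29 h.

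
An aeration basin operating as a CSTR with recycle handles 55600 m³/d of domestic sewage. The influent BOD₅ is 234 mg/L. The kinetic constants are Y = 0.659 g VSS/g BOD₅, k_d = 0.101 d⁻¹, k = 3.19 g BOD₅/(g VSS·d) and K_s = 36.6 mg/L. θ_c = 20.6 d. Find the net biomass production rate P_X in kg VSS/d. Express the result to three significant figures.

P_X ≈ 2750 kg VSS/d

For a completely mixed reactor with recycle the Lawrence–McCarty relation gives S = K_s·(1 + k_d·θ_c) / [θ_c·(Y·k − k_d) − 1] = 36.6 × (1 + 0.101 × 20.6) / [20.6 × (0.659 × 3.19 − 0.101) − 1] = 112.7 / 40.22 = 2.803 mg/L.
Observed yield with endogenous decay: Y_obs = Y / (1 + k_d·θ_c) = 0.659 / (1 + 0.101 × 20.6) = 0.659 / 3.081 = 0.2139 g VSS/g BOD₅.
Substrate removed = Q·(S₀ − S) = 55600 m³/d × (234 − 2.80) g/m³ = 1.29×10^7 g/d = 12855 kg/d.
P_X = Y_obs · Q(S₀ − S) = 0.2139 × 12855 = 2750 kg VSS/d.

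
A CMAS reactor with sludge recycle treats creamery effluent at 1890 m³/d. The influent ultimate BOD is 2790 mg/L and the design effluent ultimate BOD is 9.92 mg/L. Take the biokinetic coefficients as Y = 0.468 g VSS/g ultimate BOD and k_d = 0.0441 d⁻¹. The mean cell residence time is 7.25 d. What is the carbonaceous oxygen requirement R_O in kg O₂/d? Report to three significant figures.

Y_obs = Y / (1 + k_d θ_c) = 0.468 / (1 + 0.0441 × 7.25) = 0.468 / 1.320 = 0.3546.
Q·(S₀ − S) = 1890 × (2790 − 9.92) × 10⁻³ = 5254 kg/d removed.
Biomass synthesised: P_X = Y_obs × 5254 = 1863 kg VSS/d.
R_O = Q·(S₀ − S) − 1.42·P_X = 5254 − 1.42 × 1863 = 2608 kg O₂/d.

R_O ≈ 2610 kg O₂/d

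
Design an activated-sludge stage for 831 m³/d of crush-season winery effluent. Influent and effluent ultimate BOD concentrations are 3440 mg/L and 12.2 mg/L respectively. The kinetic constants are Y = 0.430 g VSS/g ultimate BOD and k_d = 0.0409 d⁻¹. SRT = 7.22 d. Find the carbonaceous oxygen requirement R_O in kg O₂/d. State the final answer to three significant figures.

Y_obs = Y / (1 + k_d θ_c) = 0.430 / (1 + 0.0409 × 7.22) = 0.430 / 1.295 = 0.3320.
Q·(S₀ − S) = 831 × (3440 − 12.2) × 10⁻³ = 2849 kg/d removed.
P_X = Y_obs·Q·(S₀ − S) = 0.3320 × 2849 = 945.6 kg VSS/d.
R_O = Q·(S₀ − S) − 1.42·P_X = 2849 − 1.42 × 945.6 = 1506 kg O₂/d.

R_O ≈ 1510 kg O₂/d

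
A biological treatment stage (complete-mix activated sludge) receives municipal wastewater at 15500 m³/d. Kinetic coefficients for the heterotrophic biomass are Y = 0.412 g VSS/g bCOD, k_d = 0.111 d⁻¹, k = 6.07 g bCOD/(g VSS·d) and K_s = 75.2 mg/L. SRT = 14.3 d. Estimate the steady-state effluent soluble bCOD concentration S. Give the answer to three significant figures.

Effluent substrate depends only on kinetics and SRT: S = K_s(1 + k_d θ_c) / [θ_c(Yk − k_d) − 1] = 75.2 × (1 + 0.111 × 14.3) / [14.3 × (0.412 × 6.07 − 0.111) − 1] = 194.6 / 33.17 = 5.865 mg/L.

S ≈ 5.86 mg/L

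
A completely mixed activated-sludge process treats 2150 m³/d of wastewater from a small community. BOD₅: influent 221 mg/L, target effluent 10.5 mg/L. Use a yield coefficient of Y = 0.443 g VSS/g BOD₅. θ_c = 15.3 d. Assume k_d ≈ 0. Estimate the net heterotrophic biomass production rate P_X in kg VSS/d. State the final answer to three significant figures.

Since k_d ≈ 0, Y_obs = Y = 0.443 g VSS/g BOD₅.
Q·(S₀ − S) = 2150 × (221 − 10.5) × 10⁻³ = 452.6 kg/d removed.
Net biomass production P_X = Y_obs × Q·(S₀ − S) = 0.4430 × 452.6 = 200.5 kg VSS/d.

P_X ≈ 200 kg VSS/d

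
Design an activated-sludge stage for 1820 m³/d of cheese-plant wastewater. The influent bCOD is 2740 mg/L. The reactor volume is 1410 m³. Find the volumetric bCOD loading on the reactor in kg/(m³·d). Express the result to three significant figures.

Volumetric loading L_v = Q·S₀ / V = 1820 × 2740 g/m³ / 1410 m³ = 3537 g/(m³·d) = 3.537 kg bCOD/(m³·d).

L_v ≈ 3.54 kg bCOD/(m³·d)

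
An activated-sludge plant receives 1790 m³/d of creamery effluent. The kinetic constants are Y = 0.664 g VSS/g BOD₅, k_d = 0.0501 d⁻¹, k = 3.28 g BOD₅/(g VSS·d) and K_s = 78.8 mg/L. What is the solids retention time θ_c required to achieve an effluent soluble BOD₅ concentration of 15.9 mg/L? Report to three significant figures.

θ_c ≈ 3.17 d

At the target effluent, Y k S/(K_s+S) = 0.664×3.28×15.9/94.70 = 0.3657 d⁻¹.
θ_c = 1/(μ − k_d) = 1/(0.3657 − 0.0501) = 1/0.3156 = 3.169 d.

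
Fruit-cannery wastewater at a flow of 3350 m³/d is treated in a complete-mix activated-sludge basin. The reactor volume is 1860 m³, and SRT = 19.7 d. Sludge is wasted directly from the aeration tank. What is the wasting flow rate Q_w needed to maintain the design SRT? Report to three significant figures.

For wasting at MLVSS concentration, Q_w = V/θ_c = 1860/19.7 = 94.42 m³/d.

Q_w ≈ 94.4 m³/d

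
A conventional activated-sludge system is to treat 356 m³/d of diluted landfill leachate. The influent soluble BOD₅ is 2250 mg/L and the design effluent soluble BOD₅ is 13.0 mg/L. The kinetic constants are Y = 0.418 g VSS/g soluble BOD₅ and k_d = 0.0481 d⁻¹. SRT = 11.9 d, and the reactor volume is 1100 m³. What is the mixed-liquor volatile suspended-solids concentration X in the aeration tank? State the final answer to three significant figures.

X ≈ 2290 mg/L

X = Y·Q·ΔS·θ_c / [V·(1 + k_d θ_c)] = 0.418 × 356 × (2250 − 13.0) × 11.9 / [1100 × (1 + 0.0481 × 11.9)] = 2290 mg/L.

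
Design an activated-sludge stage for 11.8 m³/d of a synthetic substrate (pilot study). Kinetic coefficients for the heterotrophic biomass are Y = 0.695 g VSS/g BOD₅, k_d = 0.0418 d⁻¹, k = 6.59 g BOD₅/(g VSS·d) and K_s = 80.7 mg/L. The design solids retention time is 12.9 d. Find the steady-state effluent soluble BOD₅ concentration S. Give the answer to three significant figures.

S ≈ 2.16 mg/L

Effluent substrate depends only on kinetics and SRT: S = K_s(1 + k_d θ_c) / [θ_c(Yk − k_d) − 1] = 80.7 × (1 + 0.0418 × 12.9) / [12.9 × (0.695 × 6.59 − 0.0418) − 1] = 124.2 / 57.54 = 2.159 mg/L.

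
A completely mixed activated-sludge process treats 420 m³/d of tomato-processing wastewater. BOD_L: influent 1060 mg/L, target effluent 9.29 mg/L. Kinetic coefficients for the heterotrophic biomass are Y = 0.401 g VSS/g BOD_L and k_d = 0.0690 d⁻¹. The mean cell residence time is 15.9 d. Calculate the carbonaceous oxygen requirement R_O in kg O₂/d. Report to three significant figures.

R_O ≈ 321 kg O₂/d

Y_obs = Y / (1 + k_d θ_c) = 0.401 / (1 + 0.0690 × 15.9) = 0.401 / 2.097 = 0.1912.
Q·(S₀ − S) = 420 × (1060 − 9.29) × 10⁻³ = 441.3 kg/d removed.
P_X = Y_obs·Q·(S₀ − S) = 0.1912 × 441.3 = 84.38 kg VSS/d.
Carbonaceous O₂ demand = substrate oxidised − cell-mass equivalent = 441.3 − 1.42 × 84.38 = 321.5 kg O₂/d.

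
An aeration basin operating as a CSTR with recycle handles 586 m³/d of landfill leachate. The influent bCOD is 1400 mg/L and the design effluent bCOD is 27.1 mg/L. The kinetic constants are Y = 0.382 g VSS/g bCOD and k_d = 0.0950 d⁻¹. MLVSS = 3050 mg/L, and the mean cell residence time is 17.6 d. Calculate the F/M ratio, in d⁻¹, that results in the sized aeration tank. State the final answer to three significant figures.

Rearranging the biomass balance for a CMAS with decay, V = Y·Q·ΔS·θ_c / [X·(1+k_d θ_c)] = 0.382 × 586 × (1400 − 27.1) × 17.6 / [3050 × (1 + 0.0950 × 17.6)] = 5.41×10^6 / 8150 = 663.7 m³.
Food-to-microorganism ratio F/M = Q S₀ / (V X) = 586 × 1400 / (663.7 × 3050) = 0.4053 d⁻¹.

F/M ≈ 0.405 d⁻¹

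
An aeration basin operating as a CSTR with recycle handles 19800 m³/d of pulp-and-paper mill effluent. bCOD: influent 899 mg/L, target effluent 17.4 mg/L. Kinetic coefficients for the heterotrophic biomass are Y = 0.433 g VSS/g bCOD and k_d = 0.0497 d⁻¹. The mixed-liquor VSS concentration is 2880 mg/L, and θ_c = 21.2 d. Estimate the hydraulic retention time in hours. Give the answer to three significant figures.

From the SRT design equation V = Y Q (S₀−S) θ_c / [X (1 + k_d θ_c)] = 0.433 × 19800 × (899 − 17.4) × 21.2 / [2880 × (1 + 0.0497 × 21.2)] = 1.6×10^8 / 5914 = 27092 m³.
HRT = V/Q = 27092 m³ / 19800 m³·d⁻¹ = 1.368 d × 24 = 32.84 h.

τ ≈ 32.8 h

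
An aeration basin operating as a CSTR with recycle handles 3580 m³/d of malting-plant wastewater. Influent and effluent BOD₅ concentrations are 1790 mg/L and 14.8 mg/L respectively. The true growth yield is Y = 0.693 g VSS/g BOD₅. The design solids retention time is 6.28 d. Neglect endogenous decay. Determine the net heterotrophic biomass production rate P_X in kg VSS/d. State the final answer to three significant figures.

Since k_d ≈ 0, Y_obs = Y = 0.693 g VSS/g BOD₅.
Q·(S₀ − S) = 3580 × (1790 − 14.8) × 10⁻³ = 6355 kg/d removed.
So the net sludge growth is P_X = 0.6930 × 6355 = 4404 kg VSS/d.

P_X ≈ 4400 kg VSS/d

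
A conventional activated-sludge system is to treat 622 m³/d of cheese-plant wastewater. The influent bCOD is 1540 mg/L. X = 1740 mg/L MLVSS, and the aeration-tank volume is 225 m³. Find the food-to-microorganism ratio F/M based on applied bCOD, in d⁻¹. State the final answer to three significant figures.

F/M = applied load / biomass = Q·S₀/(V·X) = 622 × 1540 / (225.0 × 1740) = 2.447 d⁻¹.

F/M ≈ 2.45 d⁻¹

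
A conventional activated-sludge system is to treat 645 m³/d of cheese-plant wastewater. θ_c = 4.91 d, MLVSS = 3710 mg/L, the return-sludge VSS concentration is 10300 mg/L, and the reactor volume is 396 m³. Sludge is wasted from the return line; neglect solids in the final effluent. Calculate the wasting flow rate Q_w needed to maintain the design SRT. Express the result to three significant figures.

θ_c = V·X/(Q_w·X_r) when wasting from the recycle, so Q_w = V·X/(θ_c·X_r) = 396.0 × 3710 / (4.91 × 10300) = 29.05 m³/d.

Q_w ≈ 29.1 m³/d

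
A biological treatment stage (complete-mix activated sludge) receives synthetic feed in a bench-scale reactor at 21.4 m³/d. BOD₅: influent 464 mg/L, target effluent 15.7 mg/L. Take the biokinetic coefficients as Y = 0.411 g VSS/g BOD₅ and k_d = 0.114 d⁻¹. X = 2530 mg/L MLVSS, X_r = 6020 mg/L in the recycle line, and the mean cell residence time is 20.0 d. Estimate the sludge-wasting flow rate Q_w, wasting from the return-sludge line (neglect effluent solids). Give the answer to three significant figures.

Steady-state biomass mass balance: V·X·(1 + k_d·θ_c) = Y·Q·(S₀ − S)·θ_c, so V = 0.411 × 21.4 × (464 − 15.7) × 20.0 / [2530 × (1 + 0.114 × 20.0)] = 7.89×10^4 / 8298 = 9.503 m³.
θ_c = V·X/(Q_w·X_r) when wasting from the recycle, so Q_w = V·X/(θ_c·X_r) = 9.503 × 2530 / (20.0 × 6020) = 0.1997 m³/d.

Q_w ≈ 0.200 m³/d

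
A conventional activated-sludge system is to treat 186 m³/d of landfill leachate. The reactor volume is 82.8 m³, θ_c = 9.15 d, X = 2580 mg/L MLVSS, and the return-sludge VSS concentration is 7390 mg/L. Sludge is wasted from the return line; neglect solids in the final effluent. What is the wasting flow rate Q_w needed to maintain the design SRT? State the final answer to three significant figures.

Q_w ≈ 3.16 m³/d

Wasting from the return line (neglecting effluent solids): Q_w = V·X / (θ_c·X_r) = 82.80 × 2580 / (9.15 × 7390) = 3.159 m³/d.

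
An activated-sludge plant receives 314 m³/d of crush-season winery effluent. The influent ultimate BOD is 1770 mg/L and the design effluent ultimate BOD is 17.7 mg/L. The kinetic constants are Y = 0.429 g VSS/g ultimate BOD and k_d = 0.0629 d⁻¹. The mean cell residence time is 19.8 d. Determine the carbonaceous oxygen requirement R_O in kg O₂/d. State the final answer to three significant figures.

Observed yield with endogenous decay: Y_obs = Y / (1 + k_d·θ_c) = 0.429 / (1 + 0.0629 × 19.8) = 0.429 / 2.245 = 0.1911 g VSS/g ultimate BOD.
Q·(S₀ − S) = 314 × (1770 − 17.7) × 10⁻³ = 550.2 kg/d removed.
P_X = Y_obs·Q·(S₀ − S) = 0.1911 × 550.2 = 105.1 kg VSS/d.
R_O = Q·(S₀ − S) − 1.42·P_X = 550.2 − 1.42 × 105.1 = 400.9 kg O₂/d.

R_O ≈ 401 kg O₂/d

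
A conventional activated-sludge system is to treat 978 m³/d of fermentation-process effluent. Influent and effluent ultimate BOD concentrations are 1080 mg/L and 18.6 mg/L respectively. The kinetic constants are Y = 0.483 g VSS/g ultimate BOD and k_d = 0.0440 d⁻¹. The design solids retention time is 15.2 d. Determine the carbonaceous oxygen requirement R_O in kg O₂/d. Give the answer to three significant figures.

R_O ≈ 611 kg O₂/d

The observed yield is Y_obs = Y/(1 + k_d·θ_c) = 0.483 / (1 + 0.0440 × 15.2) = 0.483 / 1.669 = 0.2894 g VSS per g ultimate BOD removed.
Q·(S₀ − S) = 978 × (1080 − 18.6) × 10⁻³ = 1038 kg/d removed.
Biomass synthesised: P_X = Y_obs × 1038 = 300.4 kg VSS/d.
R_O = Q·(S₀ − S) − 1.42·P_X = 1038 − 1.42 × 300.4 = 611.4 kg O₂/d.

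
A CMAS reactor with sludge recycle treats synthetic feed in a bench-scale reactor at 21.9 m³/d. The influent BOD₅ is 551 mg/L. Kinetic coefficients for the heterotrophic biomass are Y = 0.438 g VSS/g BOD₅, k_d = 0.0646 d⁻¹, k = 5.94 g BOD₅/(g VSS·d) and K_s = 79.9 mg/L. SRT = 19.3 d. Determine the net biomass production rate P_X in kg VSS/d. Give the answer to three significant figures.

Effluent substrate depends only on kinetics and SRT: S = K_s(1 + k_d θ_c) / [θ_c(Yk − k_d) − 1] = 79.9 × (1 + 0.0646 × 19.3) / [19.3 × (0.438 × 5.94 − 0.0646) − 1] = 179.5 / 47.97 = 3.743 mg/L.
Y_obs = Y / (1 + k_d θ_c) = 0.438 / (1 + 0.0646 × 19.3) = 0.438 / 2.247 = 0.1949.
ΔS = 551 − 3.74 = 547.3 mg/L, so the substrate removal rate is 21.9 × 547.3/1000 = 11.98 kg BOD₅/d.
So the net sludge growth is P_X = 0.1949 × 11.98 = 2.336 kg VSS/d.

P_X ≈ 2.34 kg VSS/d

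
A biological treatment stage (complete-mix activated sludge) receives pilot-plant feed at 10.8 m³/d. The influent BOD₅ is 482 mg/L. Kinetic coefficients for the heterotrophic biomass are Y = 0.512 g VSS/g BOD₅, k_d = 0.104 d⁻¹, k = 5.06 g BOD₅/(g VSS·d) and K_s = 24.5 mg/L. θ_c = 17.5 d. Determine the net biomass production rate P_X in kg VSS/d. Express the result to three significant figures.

P_X ≈ 0.942 kg VSS/d

From the Monod/SRT balance for a CMAS, S = K_s·(1+k_d θ_c)/[θ_c·(Y k − k_d) − 1] = 24.5 × (1 + 0.104 × 17.5) / [17.5 × (0.512 × 5.06 − 0.104) − 1] = 69.09 / 42.52 = 1.625 mg/L.
The observed yield is Y_obs = Y/(1 + k_d·θ_c) = 0.512 / (1 + 0.104 × 17.5) = 0.512 / 2.820 = 0.1816 g VSS per g BOD₅ removed.
ΔS = 482 − 1.62 = 480.4 mg/L, so the substrate removal rate is 10.8 × 480.4/1000 = 5.188 kg BOD₅/d.
Biomass produced: P_X = Y_obs·Q·ΔS = 0.1816 × 5.188 ≈ 0.9420 kg VSS/d.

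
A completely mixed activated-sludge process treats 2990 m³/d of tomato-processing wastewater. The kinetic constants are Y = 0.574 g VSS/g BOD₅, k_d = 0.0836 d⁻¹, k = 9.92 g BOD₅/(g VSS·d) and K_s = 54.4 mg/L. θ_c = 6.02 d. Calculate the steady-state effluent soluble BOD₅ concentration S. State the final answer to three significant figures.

From the Monod/SRT balance for a CMAS, S = K_s·(1+k_d θ_c)/[θ_c·(Y k − k_d) − 1] = 54.4 × (1 + 0.0836 × 6.02) / [6.02 × (0.574 × 9.92 − 0.0836) − 1] = 81.78 / 32.78 = 2.495 mg/L.

S ≈ 2.50 mg/L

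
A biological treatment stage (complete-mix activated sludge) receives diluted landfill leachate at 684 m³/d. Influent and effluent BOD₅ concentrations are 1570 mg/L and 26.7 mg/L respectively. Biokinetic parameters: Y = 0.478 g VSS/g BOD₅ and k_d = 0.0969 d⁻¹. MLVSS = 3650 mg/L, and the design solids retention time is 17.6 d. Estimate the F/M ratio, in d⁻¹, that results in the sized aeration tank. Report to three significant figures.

From the SRT design equation V = Y Q (S₀−S) θ_c / [X (1 + k_d θ_c)] = 0.478 × 684 × (1570 − 26.7) × 17.6 / [3650 × (1 + 0.0969 × 17.6)] = 8.88×10^6 / 9875 = 899.3 m³.
F/M = Q·S₀ / (V·X) = 684 × 1570 / (899.3 × 3650) = 0.3271 g BOD₅·(g VSS·d)⁻¹.

F/M ≈ 0.327 d⁻¹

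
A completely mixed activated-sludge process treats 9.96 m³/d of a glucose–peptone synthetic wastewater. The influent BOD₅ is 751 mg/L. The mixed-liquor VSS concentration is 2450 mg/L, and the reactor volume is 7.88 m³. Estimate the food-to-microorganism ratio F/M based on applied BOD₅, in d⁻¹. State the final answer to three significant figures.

F/M ≈ 0.387 d⁻¹

F/M = applied load / biomass = Q·S₀/(V·X) = 9.96 × 751 / (7.880 × 2450) = 0.3874 d⁻¹.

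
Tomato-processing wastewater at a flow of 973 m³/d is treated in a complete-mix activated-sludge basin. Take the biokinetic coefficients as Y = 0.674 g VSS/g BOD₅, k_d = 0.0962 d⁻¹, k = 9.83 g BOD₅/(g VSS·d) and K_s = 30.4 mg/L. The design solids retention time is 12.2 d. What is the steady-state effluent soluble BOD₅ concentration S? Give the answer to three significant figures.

For a completely mixed reactor with recycle the Lawrence–McCarty relation gives S = K_s·(1 + k_d·θ_c) / [θ_c·(Y·k − k_d) − 1] = 30.4 × (1 + 0.0962 × 12.2) / [12.2 × (0.674 × 9.83 − 0.0962) − 1] = 66.08 / 78.66 = 0.8401 mg/L.

S ≈ 0.840 mg/L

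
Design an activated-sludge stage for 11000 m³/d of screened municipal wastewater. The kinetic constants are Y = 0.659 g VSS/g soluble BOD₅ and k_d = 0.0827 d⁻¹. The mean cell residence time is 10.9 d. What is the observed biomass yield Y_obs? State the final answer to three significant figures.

Y_obs ≈ 0.347 g VSS/g soluble BOD₅

Y_obs = Y / (1 + k_d θ_c) = 0.659 / (1 + 0.0827 × 10.9) = 0.659 / 1.901 = 0.3466.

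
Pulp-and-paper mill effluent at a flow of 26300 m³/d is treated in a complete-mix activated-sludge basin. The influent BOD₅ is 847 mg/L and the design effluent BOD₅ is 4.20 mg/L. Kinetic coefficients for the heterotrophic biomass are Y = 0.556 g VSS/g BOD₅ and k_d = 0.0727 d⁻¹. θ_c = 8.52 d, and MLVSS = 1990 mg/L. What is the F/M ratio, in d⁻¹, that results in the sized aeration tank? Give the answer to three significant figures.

From the SRT design equation V = Y Q (S₀−S) θ_c / [X (1 + k_d θ_c)] = 0.556 × 26300 × (847 − 4.20) × 8.52 / [1990 × (1 + 0.0727 × 8.52)] = 1.05×10^8 / 3223 = 32583 m³.
F/M = Q·S₀ / (V·X) = 26300 × 847 / (32583 × 1990) = 0.3436 g BOD₅·(g VSS·d)⁻¹.

F/M ≈ 0.344 d⁻¹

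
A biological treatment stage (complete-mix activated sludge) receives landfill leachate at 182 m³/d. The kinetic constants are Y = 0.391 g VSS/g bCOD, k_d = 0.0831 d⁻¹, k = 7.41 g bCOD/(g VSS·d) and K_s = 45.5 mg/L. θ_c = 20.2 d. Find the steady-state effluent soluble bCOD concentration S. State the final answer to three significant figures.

Effluent substrate depends only on kinetics and SRT: S = K_s(1 + k_d θ_c) / [θ_c(Yk − k_d) − 1] = 45.5 × (1 + 0.0831 × 20.2) / [20.2 × (0.391 × 7.41 − 0.0831) − 1] = 121.9 / 55.85 = 2.182 mg/L.

S ≈ 2.18 mg/L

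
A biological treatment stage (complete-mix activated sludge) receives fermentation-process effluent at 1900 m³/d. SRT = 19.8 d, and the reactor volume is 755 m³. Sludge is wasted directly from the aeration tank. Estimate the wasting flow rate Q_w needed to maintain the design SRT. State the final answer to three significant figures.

For wasting at MLVSS concentration, Q_w = V/θ_c = 755.0/19.8 = 38.13 m³/d.

Q_w ≈ 38.1 m³/d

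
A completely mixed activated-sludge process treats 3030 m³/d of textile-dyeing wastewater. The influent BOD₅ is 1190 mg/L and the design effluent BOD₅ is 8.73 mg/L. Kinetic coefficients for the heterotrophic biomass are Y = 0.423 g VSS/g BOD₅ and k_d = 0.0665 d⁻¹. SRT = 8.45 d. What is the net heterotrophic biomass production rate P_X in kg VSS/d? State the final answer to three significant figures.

The observed yield is Y_obs = Y/(1 + k_d·θ_c) = 0.423 / (1 + 0.0665 × 8.45) = 0.423 / 1.562 = 0.2708 g VSS per g BOD₅ removed.
Mass of BOD₅ removed per day: Q(S₀ − S) = 3030 × 1181 g/m³ = 3579 kg/d.
Biomass produced: P_X = Y_obs·Q·ΔS = 0.2708 × 3579 ≈ 969.3 kg VSS/d.

P_X ≈ 969 kg VSS/d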